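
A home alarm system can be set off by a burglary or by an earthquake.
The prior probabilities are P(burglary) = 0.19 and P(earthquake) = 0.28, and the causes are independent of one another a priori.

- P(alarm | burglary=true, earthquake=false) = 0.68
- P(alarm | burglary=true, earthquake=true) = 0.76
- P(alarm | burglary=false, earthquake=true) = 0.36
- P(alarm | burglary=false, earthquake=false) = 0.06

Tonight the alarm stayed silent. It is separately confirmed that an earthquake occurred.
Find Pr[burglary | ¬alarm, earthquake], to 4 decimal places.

Pr[burglary | ¬alarm, earthquake] ≈ 0.0809

P(¬alarm | earthquake) = 0.64*0.81 + 0.24*0.19 = 0.518400 + 0.045600 = 0.564000
Restricting to configurations with burglary present: 0.24*0.19 = 0.045600.
Hence the posterior is 0.045600/0.564000 ≈ 0.0809.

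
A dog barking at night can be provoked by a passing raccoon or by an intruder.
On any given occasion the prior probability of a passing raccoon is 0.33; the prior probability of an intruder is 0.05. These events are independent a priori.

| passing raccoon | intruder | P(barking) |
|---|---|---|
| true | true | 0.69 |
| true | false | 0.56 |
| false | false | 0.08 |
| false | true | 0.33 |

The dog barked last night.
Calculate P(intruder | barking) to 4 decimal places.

Numerator (weight on configurations with intruder): 0.011055 + 0.011385 = 0.022440
Normalizer over all consistent configurations: 0.08×0.67×0.95 + 0.33×0.67×0.05 + 0.56×0.33×0.95 + 0.69×0.33×0.05 = 0.248920
P(intruder | barking) = 0.022440/0.248920 ≈ 0.0901

P(intruder | barking) ≈ 0.0901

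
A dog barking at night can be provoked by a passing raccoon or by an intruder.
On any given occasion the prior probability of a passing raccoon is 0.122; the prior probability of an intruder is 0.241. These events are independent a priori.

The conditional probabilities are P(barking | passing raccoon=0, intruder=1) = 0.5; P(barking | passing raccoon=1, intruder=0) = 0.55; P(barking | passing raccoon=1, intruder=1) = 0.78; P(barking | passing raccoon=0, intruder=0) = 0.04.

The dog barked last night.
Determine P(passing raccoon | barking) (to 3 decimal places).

Weight on passing raccoon=true, given the evidence: 0.050929 + 0.022934 = 0.073863
The normalizing constant is 0.04×0.878×0.759 + 0.5×0.878×0.241 + 0.55×0.122×0.759 + 0.78×0.122×0.241 = 0.206318
Posterior = 0.073863 / 0.206318 ≈ 0.358

P(passing raccoon | barking) ≈ 0.358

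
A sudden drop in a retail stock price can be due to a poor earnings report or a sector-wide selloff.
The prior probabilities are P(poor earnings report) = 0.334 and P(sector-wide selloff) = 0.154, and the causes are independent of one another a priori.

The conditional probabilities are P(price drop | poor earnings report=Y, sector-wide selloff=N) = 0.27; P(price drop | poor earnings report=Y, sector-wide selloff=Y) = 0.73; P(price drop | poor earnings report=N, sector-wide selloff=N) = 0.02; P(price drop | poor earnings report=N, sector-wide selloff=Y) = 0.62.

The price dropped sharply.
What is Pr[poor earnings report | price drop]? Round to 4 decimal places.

Pr[poor earnings report | price drop] ≈ 0.6033

P(price drop) = 0.02·0.666·0.846 + 0.62·0.666·0.154 + 0.27·0.334·0.846 + 0.73·0.334·0.154 = 0.011269 + 0.063590 + 0.076292 + 0.037548 = 0.188699
The poor earnings report-present share is 0.076292 + 0.037548 = 0.113840.
So P(poor earnings report | price drop) = 0.113840/0.188699 ≈ 0.6033.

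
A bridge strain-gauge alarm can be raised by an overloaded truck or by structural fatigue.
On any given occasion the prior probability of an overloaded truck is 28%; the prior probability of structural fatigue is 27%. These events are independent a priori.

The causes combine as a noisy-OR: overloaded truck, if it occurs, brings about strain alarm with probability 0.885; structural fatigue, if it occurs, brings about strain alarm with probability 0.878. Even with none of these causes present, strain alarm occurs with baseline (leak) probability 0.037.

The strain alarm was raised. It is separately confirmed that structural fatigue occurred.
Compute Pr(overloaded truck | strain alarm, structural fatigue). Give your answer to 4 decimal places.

Pr(overloaded truck | strain alarm, structural fatigue) ≈ 0.3030

Under noisy-OR, P(strain alarm | causes) = 1 − (1−0.037)·∏(1−qᵢ) over the active causes.
P(strain alarm | structural fatigue) = 0.882514*0.72 + 0.986489*0.28 = 0.635410 + 0.276217 = 0.911627
Restricting to configurations with overloaded truck present: 0.986489*0.28 = 0.276217.
Hence the posterior is 0.276217/0.911627 ≈ 0.3030.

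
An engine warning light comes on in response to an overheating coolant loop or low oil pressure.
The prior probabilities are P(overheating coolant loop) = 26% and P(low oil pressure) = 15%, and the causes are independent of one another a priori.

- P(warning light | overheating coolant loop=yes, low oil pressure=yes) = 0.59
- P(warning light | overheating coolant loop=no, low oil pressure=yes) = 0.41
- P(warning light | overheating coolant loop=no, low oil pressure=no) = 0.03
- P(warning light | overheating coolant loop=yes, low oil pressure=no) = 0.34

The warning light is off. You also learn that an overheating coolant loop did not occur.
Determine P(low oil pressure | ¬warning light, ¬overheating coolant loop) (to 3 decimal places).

For the numerator, keep only low oil pressure=true terms: 0.59·0.15 = 0.088500
Denominator P(¬warning light | ¬overheating coolant loop): 0.97·0.85 + 0.59·0.15 = 0.913000
Posterior = 0.088500 / 0.913000 ≈ 0.097

P(low oil pressure | ¬warning light, ¬overheating coolant loop) ≈ 0.097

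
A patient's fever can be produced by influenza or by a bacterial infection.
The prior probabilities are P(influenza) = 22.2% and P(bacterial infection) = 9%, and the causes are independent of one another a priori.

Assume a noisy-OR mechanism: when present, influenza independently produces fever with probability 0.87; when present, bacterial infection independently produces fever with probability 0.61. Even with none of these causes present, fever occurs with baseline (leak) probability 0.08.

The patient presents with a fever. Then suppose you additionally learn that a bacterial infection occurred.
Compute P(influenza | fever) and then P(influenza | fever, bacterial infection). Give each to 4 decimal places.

Under noisy-OR, P(fever | causes) = 1 − (1−0.08)·∏(1−qᵢ) over the active causes.
By total probability over the 4 (influenza, bacterial infection) configurations:
  P(fever) = 0.08·0.778·0.91 + 0.6412·0.778·0.09 + 0.8804·0.222·0.91 + 0.953356·0.222·0.09
        = 0.056638 + 0.044897 + 0.177858 + 0.019048 = 0.298441
Configurations with influenza contribute 0.196906, so
  P(influenza | fever) = 0.196906 / 0.298441 ≈ 0.6598

Now also conditioning on bacterial infection=true:
P(fever | bacterial infection) = 0.6412×0.778 + 0.953356×0.222 = 0.498854 + 0.211645 = 0.710499
The influenza-present share is 0.953356×0.222 = 0.211645.
So P(influenza | fever, bacterial infection) = 0.211645/0.710499 ≈ 0.2979.
— bacterial infection explains away the evidence for influenza.

P(influenza | fever) ≈ 0.6598; P(influenza | fever, bacterial infection) ≈ 0.2979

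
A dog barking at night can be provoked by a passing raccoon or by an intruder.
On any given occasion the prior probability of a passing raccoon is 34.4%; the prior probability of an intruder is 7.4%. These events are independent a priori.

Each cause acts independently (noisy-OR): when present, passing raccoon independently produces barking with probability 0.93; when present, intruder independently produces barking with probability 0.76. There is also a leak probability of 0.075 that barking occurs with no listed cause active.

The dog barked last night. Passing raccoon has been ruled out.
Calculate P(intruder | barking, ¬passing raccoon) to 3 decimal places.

P(intruder | barking, ¬passing raccoon) ≈ 0.453

Under noisy-OR, P(barking | causes) = 1 − (1−0.075)·∏(1−qᵢ) over the active causes.
Weight on intruder=true, given the evidence: 0.778*0.074 = 0.057572
The normalizing constant is 0.075*0.926 + 0.778*0.074 = 0.127022
Posterior = 0.057572 / 0.127022 ≈ 0.453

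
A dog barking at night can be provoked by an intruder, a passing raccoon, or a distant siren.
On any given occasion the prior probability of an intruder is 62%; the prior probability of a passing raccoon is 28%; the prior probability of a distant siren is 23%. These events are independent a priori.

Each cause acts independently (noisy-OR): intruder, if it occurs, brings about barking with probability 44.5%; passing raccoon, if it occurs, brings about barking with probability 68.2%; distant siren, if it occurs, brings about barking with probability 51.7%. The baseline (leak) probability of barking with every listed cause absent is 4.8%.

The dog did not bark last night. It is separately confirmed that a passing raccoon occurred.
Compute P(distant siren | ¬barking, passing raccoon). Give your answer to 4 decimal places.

Under noisy-OR, P(barking | causes) = 1 − (1−0.048)·∏(1−qᵢ) over the active causes.
Enumerate the 4 (intruder, distant siren) configurations and weight by the priors:
  P(¬barking | passing raccoon) = 0.302736·0.38·0.77 + 0.146221·0.38·0.23 + 0.168018·0.62·0.77 + 0.081153·0.62·0.23
        = 0.088581 + 0.012780 + 0.080212 + 0.011572 = 0.193145
Configurations with distant siren contribute 0.024352, so
  P(distant siren | ¬barking, passing raccoon) = 0.024352 / 0.193145 ≈ 0.1261

P(distant siren | ¬barking, passing raccoon) ≈ 0.1261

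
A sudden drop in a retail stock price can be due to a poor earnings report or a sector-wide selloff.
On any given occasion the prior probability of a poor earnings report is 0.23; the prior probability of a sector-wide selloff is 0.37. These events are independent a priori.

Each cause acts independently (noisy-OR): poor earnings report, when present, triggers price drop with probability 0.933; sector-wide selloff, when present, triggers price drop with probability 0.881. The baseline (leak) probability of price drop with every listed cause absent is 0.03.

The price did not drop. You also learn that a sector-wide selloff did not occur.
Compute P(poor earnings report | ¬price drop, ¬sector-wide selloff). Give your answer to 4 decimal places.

Under noisy-OR, P(price drop | causes) = 1 − (1−0.03)·∏(1−qᵢ) over the active causes.
For the numerator, keep only poor earnings report=true terms: 0.06499×0.23 = 0.014948
Normalizer over all consistent configurations: 0.97×0.77 + 0.06499×0.23 = 0.761848
Posterior = 0.014948 / 0.761848 ≈ 0.0196

P(poor earnings report | ¬price drop, ¬sector-wide selloff) ≈ 0.0196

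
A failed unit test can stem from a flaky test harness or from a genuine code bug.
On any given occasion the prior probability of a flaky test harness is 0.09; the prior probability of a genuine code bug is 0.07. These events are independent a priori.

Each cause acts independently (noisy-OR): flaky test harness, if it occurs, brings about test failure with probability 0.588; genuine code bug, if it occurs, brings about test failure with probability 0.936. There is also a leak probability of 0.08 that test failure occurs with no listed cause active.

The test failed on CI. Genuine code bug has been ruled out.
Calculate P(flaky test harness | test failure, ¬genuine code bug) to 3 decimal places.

Under noisy-OR, P(test failure | causes) = 1 − (1−0.08)·∏(1−qᵢ) over the active causes.
Enumerate both values of flaky test harness and weight by the priors:
  P(test failure | ¬genuine code bug) = 0.08*0.91 + 0.62096*0.09
        = 0.072800 + 0.055886 = 0.128686
Configurations with flaky test harness contribute 0.055886, so
  P(flaky test harness | test failure, ¬genuine code bug) = 0.055886 / 0.128686 ≈ 0.434

P(flaky test harness | test failure, ¬genuine code bug) ≈ 0.434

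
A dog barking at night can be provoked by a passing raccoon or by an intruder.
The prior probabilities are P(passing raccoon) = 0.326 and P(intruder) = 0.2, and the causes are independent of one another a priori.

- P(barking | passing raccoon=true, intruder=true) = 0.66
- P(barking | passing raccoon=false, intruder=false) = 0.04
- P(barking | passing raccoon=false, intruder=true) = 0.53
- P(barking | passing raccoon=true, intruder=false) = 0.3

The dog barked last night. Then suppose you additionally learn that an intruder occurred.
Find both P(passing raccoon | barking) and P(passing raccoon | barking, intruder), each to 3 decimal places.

Sum P(barking|·) weighted by the priors over the 4 (passing raccoon, intruder) configurations:
  P(barking) = 0.04·0.674·0.8 + 0.53·0.674·0.2 + 0.3·0.326·0.8 + 0.66·0.326·0.2
        = 0.021568 + 0.071444 + 0.078240 + 0.043032 = 0.214284
Keeping only the passing raccoon-present terms gives 0.121272, so
  P(passing raccoon | barking) = 0.121272 / 0.214284 ≈ 0.566

Now also conditioning on intruder=true:
Enumerate both values of passing raccoon and weight by the priors:
  P(barking | intruder) = 0.53·0.674 + 0.66·0.326
        = 0.357220 + 0.215160 = 0.572380
Configurations with passing raccoon contribute 0.215160, so
  P(passing raccoon | barking, intruder) = 0.215160 / 0.572380 ≈ 0.376

P(passing raccoon | barking) ≈ 0.566; P(passing raccoon | barking, intruder) ≈ 0.376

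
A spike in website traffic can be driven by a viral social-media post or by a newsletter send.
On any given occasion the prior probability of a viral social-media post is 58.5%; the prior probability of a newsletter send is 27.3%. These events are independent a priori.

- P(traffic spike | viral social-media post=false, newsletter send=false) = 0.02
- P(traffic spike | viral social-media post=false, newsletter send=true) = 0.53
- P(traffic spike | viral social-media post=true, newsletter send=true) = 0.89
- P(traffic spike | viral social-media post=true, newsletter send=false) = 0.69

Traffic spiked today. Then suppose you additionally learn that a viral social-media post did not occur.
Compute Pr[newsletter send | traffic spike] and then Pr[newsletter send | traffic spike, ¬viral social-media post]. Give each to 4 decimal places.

Pr[newsletter send | traffic spike] ≈ 0.4030; Pr[newsletter send | traffic spike, ¬viral social-media post] ≈ 0.9087

P(traffic spike) = 0.02*0.415*0.727 + 0.53*0.415*0.273 + 0.69*0.585*0.727 + 0.89*0.585*0.273 = 0.006034 + 0.060046 + 0.293454 + 0.142137 = 0.501671
Restricting to configurations with newsletter send present: 0.060046 + 0.142137 = 0.202183.
P(newsletter send | traffic spike) = 0.202183 / 0.501671 ≈ 0.4030

Now condition on the additional information:
By total probability over both values of newsletter send:
  P(traffic spike | ¬viral social-media post) = 0.02·0.727 + 0.53·0.273
        = 0.014540 + 0.144690 = 0.159230
Configurations with newsletter send contribute 0.144690, so
  P(newsletter send | traffic spike, ¬viral social-media post) = 0.144690 / 0.159230 ≈ 0.9087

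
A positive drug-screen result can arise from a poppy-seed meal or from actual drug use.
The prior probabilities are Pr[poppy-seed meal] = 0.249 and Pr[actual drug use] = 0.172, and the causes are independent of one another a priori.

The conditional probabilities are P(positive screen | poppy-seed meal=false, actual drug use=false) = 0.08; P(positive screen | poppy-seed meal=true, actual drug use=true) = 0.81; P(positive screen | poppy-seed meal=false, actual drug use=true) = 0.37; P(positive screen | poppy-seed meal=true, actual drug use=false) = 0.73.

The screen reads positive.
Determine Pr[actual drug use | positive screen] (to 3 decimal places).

Pr[actual drug use | positive screen] ≈ 0.292

Numerator (weight on configurations with actual drug use): 0.047794 + 0.034691 = 0.082485
Denominator P(positive screen): 0.08×0.751×0.828 + 0.37×0.751×0.172 + 0.73×0.249×0.828 + 0.81×0.249×0.172 = 0.282737
Posterior = 0.082485 / 0.282737 ≈ 0.292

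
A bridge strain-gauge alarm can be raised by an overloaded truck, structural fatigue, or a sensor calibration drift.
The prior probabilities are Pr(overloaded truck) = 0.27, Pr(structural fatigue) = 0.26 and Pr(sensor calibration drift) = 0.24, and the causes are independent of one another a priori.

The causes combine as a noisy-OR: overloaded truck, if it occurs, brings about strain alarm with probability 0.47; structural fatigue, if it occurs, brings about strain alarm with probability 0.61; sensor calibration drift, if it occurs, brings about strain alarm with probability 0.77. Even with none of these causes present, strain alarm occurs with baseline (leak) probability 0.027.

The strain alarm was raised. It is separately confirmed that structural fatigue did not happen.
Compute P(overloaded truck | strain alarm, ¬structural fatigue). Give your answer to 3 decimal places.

P(overloaded truck | strain alarm, ¬structural fatigue) ≈ 0.509

Under noisy-OR, P(strain alarm | causes) = 1 − (1−0.027)·∏(1−qᵢ) over the active causes.
By total probability over the 4 (overloaded truck, sensor calibration drift) configurations:
  P(strain alarm | ¬structural fatigue) = 0.027×0.73×0.76 + 0.77621×0.73×0.24 + 0.48431×0.27×0.76 + 0.881391×0.27×0.24
        = 0.014980 + 0.135992 + 0.099380 + 0.057114 = 0.307466
Keeping only the overloaded truck-present terms gives 0.156494, so
  P(overloaded truck | strain alarm, ¬structural fatigue) = 0.156494 / 0.307466 ≈ 0.509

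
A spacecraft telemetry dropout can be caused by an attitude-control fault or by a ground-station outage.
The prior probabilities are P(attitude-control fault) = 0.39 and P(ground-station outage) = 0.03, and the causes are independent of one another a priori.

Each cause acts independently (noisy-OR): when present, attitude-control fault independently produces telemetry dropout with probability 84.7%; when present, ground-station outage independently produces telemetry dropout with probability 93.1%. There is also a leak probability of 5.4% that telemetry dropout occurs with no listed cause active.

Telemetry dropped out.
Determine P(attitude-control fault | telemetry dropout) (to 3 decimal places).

P(attitude-control fault | telemetry dropout) ≈ 0.872

Under noisy-OR, P(telemetry dropout | causes) = 1 − (1−0.054)·∏(1−qᵢ) over the active causes.
For the numerator, keep only attitude-control fault=true terms: 0.323546 + 0.011583 = 0.335129
Normalizer over all consistent configurations: 0.054·0.61·0.97 + 0.934726·0.61·0.03 + 0.855262·0.39·0.97 + 0.990013·0.39·0.03 = 0.384186
Posterior = 0.335129 / 0.384186 ≈ 0.872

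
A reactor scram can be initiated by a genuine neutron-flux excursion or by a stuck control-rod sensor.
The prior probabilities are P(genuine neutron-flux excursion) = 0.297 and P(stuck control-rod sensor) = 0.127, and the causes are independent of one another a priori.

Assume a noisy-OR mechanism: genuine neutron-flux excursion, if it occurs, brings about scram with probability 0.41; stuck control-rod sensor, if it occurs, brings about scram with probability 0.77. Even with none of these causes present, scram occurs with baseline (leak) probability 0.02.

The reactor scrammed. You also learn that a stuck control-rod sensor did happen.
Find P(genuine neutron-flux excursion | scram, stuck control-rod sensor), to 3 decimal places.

Under noisy-OR, P(scram | causes) = 1 − (1−0.02)·∏(1−qᵢ) over the active causes.
Sum P(scram|·) weighted by the priors over both values of genuine neutron-flux excursion:
  P(scram | stuck control-rod sensor) = 0.7746×0.703 + 0.867014×0.297
        = 0.544544 + 0.257503 = 0.802047
The terms with genuine neutron-flux excursion present sum to 0.257503, so
  P(genuine neutron-flux excursion | scram, stuck control-rod sensor) = 0.257503 / 0.802047 ≈ 0.321

P(genuine neutron-flux excursion | scram, stuck control-rod sensor) ≈ 0.321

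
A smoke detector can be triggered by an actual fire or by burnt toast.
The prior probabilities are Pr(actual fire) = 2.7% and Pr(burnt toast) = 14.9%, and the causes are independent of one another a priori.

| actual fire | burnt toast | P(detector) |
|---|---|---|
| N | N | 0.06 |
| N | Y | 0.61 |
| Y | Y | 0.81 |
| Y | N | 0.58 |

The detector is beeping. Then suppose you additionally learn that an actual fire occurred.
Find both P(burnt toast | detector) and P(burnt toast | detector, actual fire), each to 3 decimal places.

Numerator (weight on configurations with burnt toast): 0.088436 + 0.003259 = 0.091695
Normalizer over all consistent configurations: 0.06×0.973×0.851 + 0.61×0.973×0.149 + 0.58×0.027×0.851 + 0.81×0.027×0.149 = 0.154703
Posterior = 0.091695 / 0.154703 ≈ 0.593

Now also conditioning on actual fire=true:
P(detector | actual fire) = 0.58·0.851 + 0.81·0.149 = 0.493580 + 0.120690 = 0.614270
The burnt toast-present share is 0.81·0.149 = 0.120690.
P(burnt toast | detector, actual fire) = 0.120690 / 0.614270 ≈ 0.196

P(burnt toast | detector) ≈ 0.593; P(burnt toast | detector, actual fire) ≈ 0.196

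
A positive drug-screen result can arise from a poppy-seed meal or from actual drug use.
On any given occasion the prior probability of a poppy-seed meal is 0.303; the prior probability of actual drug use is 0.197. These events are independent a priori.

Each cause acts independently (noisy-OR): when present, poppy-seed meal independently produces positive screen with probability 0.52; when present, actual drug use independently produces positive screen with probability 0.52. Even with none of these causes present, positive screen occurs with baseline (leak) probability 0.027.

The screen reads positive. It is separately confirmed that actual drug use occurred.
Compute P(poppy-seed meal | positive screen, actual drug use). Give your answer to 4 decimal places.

Under noisy-OR, P(positive screen | causes) = 1 − (1−0.027)·∏(1−qᵢ) over the active causes.
For the numerator, keep only poppy-seed meal=true terms: 0.775821·0.303 = 0.235074
The normalizing constant is 0.53296·0.697 + 0.775821·0.303 = 0.606547
Posterior = 0.235074 / 0.606547 ≈ 0.3876

P(poppy-seed meal | positive screen, actual drug use) ≈ 0.3876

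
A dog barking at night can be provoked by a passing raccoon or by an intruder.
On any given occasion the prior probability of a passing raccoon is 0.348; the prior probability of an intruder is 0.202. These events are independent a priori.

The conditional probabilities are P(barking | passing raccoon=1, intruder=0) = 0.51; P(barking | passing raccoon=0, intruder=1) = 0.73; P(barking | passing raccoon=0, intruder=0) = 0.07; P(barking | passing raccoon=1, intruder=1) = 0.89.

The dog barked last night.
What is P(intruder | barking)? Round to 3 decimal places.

P(intruder | barking) ≈ 0.471

Numerator (weight on configurations with intruder): 0.096144 + 0.062563 = 0.158707
Normalizer over all consistent configurations: 0.07×0.652×0.798 + 0.73×0.652×0.202 + 0.51×0.348×0.798 + 0.89×0.348×0.202 = 0.336757
Posterior = 0.158707 / 0.336757 ≈ 0.471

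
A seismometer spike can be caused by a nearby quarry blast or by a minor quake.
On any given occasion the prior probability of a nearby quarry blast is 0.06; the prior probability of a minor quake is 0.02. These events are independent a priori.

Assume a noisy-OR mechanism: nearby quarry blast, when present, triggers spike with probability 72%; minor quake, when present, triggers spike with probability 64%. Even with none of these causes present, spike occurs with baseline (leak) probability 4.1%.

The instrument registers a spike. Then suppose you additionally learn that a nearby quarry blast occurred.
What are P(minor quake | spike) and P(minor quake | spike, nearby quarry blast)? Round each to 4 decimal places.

Under noisy-OR, P(spike | causes) = 1 − (1−0.041)·∏(1−qᵢ) over the active causes.
By total probability over the 4 (nearby quarry blast, minor quake) configurations:
  P(spike) = 0.041*0.94*0.98 + 0.65476*0.94*0.02 + 0.73148*0.06*0.98 + 0.903333*0.06*0.02
        = 0.037769 + 0.012309 + 0.043011 + 0.001084 = 0.094173
The terms with minor quake present sum to 0.013393, so
  P(minor quake | spike) = 0.013393 / 0.094173 ≈ 0.1422

With the extra evidence:
P(spike | nearby quarry blast) = 0.73148×0.98 + 0.903333×0.02 = 0.716850 + 0.018067 = 0.734917
Of this, 0.018067 comes from 0.903333×0.02 (the minor quake=true cases).
P(minor quake | spike, nearby quarry blast) = 0.018067 / 0.734917 ≈ 0.0246
— nearby quarry blast explains away the evidence for minor quake.

P(minor quake | spike) ≈ 0.1422; P(minor quake | spike, nearby quarry blast) ≈ 0.0246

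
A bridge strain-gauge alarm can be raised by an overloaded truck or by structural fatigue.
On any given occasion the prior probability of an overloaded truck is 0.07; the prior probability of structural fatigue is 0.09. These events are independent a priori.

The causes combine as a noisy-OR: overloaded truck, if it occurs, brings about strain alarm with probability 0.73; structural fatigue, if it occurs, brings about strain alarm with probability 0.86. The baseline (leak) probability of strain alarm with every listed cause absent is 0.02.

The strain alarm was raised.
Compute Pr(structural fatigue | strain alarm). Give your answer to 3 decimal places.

Pr(structural fatigue | strain alarm) ≈ 0.551

Under noisy-OR, P(strain alarm | causes) = 1 − (1−0.02)·∏(1−qᵢ) over the active causes.
For the numerator, keep only structural fatigue=true terms: 0.072216 + 0.006067 = 0.078283
The normalizing constant is 0.02×0.93×0.91 + 0.8628×0.93×0.09 + 0.7354×0.07×0.91 + 0.962956×0.07×0.09 = 0.142054
Posterior = 0.078283 / 0.142054 ≈ 0.551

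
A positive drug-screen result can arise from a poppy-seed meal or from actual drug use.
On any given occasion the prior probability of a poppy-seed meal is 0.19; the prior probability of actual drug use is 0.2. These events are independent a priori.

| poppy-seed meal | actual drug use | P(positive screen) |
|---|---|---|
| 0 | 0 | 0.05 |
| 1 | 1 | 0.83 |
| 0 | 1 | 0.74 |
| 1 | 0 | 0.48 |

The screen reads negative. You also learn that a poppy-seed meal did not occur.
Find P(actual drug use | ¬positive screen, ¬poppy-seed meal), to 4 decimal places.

Enumerate both values of actual drug use and weight by the priors:
  P(¬positive screen | ¬poppy-seed meal) = 0.95×0.8 + 0.26×0.2
        = 0.760000 + 0.052000 = 0.812000
Keeping only the actual drug use-present terms gives 0.052000, so
  P(actual drug use | ¬positive screen, ¬poppy-seed meal) = 0.052000 / 0.812000 ≈ 0.0640

P(actual drug use | ¬positive screen, ¬poppy-seed meal) ≈ 0.0640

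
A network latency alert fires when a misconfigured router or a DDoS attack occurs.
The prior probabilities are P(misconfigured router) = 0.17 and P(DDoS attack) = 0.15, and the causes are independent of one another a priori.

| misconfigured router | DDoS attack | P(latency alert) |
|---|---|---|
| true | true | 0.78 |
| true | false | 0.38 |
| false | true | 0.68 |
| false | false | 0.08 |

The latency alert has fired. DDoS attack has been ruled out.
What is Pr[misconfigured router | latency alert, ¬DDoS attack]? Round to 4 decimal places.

Weight on misconfigured router=true, given the evidence: 0.38×0.17 = 0.064600
Denominator P(latency alert | ¬DDoS attack): 0.08×0.83 + 0.38×0.17 = 0.131000
Posterior = 0.064600 / 0.131000 ≈ 0.4931

Pr[misconfigured router | latency alert, ¬DDoS attack] ≈ 0.4931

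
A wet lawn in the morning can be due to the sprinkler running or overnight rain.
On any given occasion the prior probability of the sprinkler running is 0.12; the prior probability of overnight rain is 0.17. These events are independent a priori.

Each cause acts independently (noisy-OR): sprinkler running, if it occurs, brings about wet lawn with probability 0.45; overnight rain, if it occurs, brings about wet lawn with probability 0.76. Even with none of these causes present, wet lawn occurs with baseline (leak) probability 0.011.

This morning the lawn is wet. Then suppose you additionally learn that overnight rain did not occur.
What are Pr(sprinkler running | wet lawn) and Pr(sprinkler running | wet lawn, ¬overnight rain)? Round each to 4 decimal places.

Under noisy-OR, P(wet lawn | causes) = 1 − (1−0.011)·∏(1−qᵢ) over the active causes.
Weight on sprinkler running=true, given the evidence: 0.045423 + 0.017737 = 0.063160
The normalizing constant is 0.011*0.88*0.83 + 0.76264*0.88*0.17 + 0.45605*0.12*0.83 + 0.869452*0.12*0.17 = 0.185285
Posterior = 0.063160 / 0.185285 ≈ 0.3409

Now condition on the additional information:
P(wet lawn | ¬overnight rain) = 0.011·0.88 + 0.45605·0.12 = 0.009680 + 0.054726 = 0.064406
The sprinkler running-present share is 0.45605·0.12 = 0.054726.
P(sprinkler running | wet lawn, ¬overnight rain) = 0.054726 / 0.064406 ≈ 0.8497

Pr(sprinkler running | wet lawn) ≈ 0.3409; Pr(sprinkler running | wet lawn, ¬overnight rain) ≈ 0.8497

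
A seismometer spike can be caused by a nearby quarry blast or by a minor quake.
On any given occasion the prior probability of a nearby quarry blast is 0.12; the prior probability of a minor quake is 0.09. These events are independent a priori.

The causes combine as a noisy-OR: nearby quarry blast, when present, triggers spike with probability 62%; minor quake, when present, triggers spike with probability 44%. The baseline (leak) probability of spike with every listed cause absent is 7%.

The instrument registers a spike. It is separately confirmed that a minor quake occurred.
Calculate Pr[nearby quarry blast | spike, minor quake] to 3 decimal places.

Under noisy-OR, P(spike | causes) = 1 − (1−0.07)·∏(1−qᵢ) over the active causes.
Sum P(spike|·) weighted by the priors over both values of nearby quarry blast:
  P(spike | minor quake) = 0.4792×0.88 + 0.802096×0.12
        = 0.421696 + 0.096252 = 0.517948
Configurations with nearby quarry blast contribute 0.096252, so
  P(nearby quarry blast | spike, minor quake) = 0.096252 / 0.517948 ≈ 0.186

Pr[nearby quarry blast | spike, minor quake] ≈ 0.186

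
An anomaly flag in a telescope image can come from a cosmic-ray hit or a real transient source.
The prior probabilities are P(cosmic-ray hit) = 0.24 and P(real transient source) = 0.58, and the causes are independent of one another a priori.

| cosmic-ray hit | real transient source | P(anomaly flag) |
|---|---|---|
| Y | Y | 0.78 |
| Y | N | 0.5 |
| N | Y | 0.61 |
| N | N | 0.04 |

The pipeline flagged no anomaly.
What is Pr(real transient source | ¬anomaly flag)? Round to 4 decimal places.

Pr(real transient source | ¬anomaly flag) ≈ 0.3621

Weight on real transient source=true, given the evidence: 0.171912 + 0.030624 = 0.202536
Normalizer over all consistent configurations: 0.96×0.76×0.42 + 0.39×0.76×0.58 + 0.5×0.24×0.42 + 0.22×0.24×0.58 = 0.559368
P(real transient source | ¬anomaly flag) = 0.202536/0.559368 ≈ 0.3621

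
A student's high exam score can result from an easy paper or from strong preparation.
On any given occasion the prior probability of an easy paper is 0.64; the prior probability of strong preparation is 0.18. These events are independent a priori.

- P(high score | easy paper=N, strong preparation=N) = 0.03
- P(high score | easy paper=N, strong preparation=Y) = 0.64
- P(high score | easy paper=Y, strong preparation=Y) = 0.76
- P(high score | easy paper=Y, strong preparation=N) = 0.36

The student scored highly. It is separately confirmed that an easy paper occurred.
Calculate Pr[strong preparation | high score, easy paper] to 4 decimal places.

Enumerate both values of strong preparation and weight by the priors:
  P(high score | easy paper) = 0.36×0.82 + 0.76×0.18
        = 0.295200 + 0.136800 = 0.432000
Keeping only the strong preparation-present terms gives 0.136800, so
  P(strong preparation | high score, easy paper) = 0.136800 / 0.432000 ≈ 0.3167

Pr[strong preparation | high score, easy paper] ≈ 0.3167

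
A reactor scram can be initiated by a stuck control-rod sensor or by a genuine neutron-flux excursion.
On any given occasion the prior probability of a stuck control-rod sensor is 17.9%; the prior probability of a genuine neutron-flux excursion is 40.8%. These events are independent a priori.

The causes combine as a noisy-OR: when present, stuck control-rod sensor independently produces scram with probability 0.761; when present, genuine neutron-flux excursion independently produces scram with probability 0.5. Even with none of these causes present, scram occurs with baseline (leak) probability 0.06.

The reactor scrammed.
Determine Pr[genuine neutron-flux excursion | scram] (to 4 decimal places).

Under noisy-OR, P(scram | causes) = 1 − (1−0.06)·∏(1−qᵢ) over the active causes.
P(scram) = 0.06·0.821·0.592 + 0.53·0.821·0.408 + 0.77534·0.179·0.592 + 0.88767·0.179·0.408 = 0.029162 + 0.177533 + 0.082161 + 0.064828 = 0.353684
Restricting to configurations with genuine neutron-flux excursion present: 0.177533 + 0.064828 = 0.242361.
So P(genuine neutron-flux excursion | scram) = 0.242361/0.353684 ≈ 0.6852.

Pr[genuine neutron-flux excursion | scram] ≈ 0.6852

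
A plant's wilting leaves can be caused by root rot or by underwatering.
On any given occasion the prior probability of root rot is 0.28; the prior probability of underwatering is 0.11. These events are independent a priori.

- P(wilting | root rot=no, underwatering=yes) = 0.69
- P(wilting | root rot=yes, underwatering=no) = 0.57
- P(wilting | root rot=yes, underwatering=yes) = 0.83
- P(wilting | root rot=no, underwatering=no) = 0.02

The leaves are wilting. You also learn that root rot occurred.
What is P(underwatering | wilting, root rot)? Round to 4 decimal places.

P(underwatering | wilting, root rot) ≈ 0.1525

P(wilting | root rot) = 0.57·0.89 + 0.83·0.11 = 0.507300 + 0.091300 = 0.598600
The underwatering-present share is 0.83·0.11 = 0.091300.
P(underwatering | wilting, root rot) = 0.091300 / 0.598600 ≈ 0.1525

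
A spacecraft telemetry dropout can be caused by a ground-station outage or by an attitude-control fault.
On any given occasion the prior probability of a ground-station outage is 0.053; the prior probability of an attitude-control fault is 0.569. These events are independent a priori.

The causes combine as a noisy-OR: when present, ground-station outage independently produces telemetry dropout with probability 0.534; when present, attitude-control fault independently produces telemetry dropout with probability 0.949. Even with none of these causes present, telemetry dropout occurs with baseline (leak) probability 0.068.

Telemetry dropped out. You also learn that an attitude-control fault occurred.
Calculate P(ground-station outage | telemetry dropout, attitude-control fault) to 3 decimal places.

Under noisy-OR, P(telemetry dropout | causes) = 1 − (1−0.068)·∏(1−qᵢ) over the active causes.
P(telemetry dropout | attitude-control fault) = 0.952468*0.947 + 0.97785*0.053 = 0.901987 + 0.051826 = 0.953813
The ground-station outage-present share is 0.97785*0.053 = 0.051826.
P(ground-station outage | telemetry dropout, attitude-control fault) = 0.051826 / 0.953813 ≈ 0.054

P(ground-station outage | telemetry dropout, attitude-control fault) ≈ 0.054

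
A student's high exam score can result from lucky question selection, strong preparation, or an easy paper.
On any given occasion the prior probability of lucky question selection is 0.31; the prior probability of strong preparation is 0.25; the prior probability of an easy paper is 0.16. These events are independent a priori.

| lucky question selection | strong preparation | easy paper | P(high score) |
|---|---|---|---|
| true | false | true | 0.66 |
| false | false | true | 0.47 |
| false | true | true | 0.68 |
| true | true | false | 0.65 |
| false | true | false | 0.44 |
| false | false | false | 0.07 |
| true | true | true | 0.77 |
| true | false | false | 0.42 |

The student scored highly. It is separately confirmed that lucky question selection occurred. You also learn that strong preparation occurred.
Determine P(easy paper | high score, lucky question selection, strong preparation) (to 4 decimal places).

Numerator (weight on configurations with easy paper): 0.77×0.16 = 0.123200
The normalizing constant is 0.65×0.84 + 0.77×0.16 = 0.669200
P(easy paper | high score, lucky question selection, strong preparation) = 0.123200/0.669200 ≈ 0.1841

P(easy paper | high score, lucky question selection, strong preparation) ≈ 0.1841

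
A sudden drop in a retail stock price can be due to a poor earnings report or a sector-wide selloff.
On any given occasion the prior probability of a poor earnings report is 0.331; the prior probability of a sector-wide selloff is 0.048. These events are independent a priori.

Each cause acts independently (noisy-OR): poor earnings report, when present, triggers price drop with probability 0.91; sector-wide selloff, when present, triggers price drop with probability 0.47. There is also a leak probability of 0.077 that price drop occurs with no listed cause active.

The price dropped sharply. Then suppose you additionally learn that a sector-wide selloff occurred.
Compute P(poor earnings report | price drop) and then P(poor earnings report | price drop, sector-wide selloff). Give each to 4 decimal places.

P(poor earnings report | price drop) ≈ 0.8229; P(poor earnings report | price drop, sector-wide selloff) ≈ 0.4808

Under noisy-OR, P(price drop | causes) = 1 − (1−0.077)·∏(1−qᵢ) over the active causes.
Enumerate the 4 (poor earnings report, sector-wide selloff) configurations and weight by the priors:
  P(price drop) = 0.077*0.669*0.952 + 0.51081*0.669*0.048 + 0.91693*0.331*0.952 + 0.955973*0.331*0.048
        = 0.049040 + 0.016403 + 0.288936 + 0.015188 = 0.369567
Configurations with poor earnings report contribute 0.304124, so
  P(poor earnings report | price drop) = 0.304124 / 0.369567 ≈ 0.8229

Now also conditioning on sector-wide selloff=true:
For the numerator, keep only poor earnings report=true terms: 0.955973*0.331 = 0.316427
The normalizing constant is 0.51081*0.669 + 0.955973*0.331 = 0.658159
P(poor earnings report | price drop, sector-wide selloff) = 0.316427/0.658159 ≈ 0.4808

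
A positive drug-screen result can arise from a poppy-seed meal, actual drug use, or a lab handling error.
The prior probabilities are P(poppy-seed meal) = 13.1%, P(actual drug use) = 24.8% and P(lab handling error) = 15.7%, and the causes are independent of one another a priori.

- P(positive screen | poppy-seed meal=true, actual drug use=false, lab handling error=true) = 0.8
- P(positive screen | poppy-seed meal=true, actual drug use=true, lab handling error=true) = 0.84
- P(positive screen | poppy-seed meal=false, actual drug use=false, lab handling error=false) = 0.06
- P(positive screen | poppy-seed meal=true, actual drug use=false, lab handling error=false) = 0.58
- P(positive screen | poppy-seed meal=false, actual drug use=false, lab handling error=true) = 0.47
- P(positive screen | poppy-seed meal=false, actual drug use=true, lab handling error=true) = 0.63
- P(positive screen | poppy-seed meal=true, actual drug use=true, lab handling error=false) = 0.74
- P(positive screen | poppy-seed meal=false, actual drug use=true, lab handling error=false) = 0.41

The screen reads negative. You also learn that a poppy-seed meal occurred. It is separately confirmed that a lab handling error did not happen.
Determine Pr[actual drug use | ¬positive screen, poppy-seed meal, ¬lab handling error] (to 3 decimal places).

Pr[actual drug use | ¬positive screen, poppy-seed meal, ¬lab handling error] ≈ 0.170

Weight on actual drug use=true, given the evidence: 0.26*0.248 = 0.064480
The normalizing constant is 0.42*0.752 + 0.26*0.248 = 0.380320
P(actual drug use | ¬positive screen, poppy-seed meal, ¬lab handling error) = 0.064480/0.380320 ≈ 0.170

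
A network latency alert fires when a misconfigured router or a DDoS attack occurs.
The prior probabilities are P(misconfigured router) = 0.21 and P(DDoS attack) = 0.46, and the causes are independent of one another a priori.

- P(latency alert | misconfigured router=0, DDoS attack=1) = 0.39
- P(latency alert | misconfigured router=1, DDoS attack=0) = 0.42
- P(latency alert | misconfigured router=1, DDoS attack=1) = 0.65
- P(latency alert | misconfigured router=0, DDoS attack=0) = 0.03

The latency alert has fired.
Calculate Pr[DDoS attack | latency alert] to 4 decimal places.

Numerator (weight on configurations with DDoS attack): 0.141726 + 0.062790 = 0.204516
Normalizer over all consistent configurations: 0.03×0.79×0.54 + 0.39×0.79×0.46 + 0.42×0.21×0.54 + 0.65×0.21×0.46 = 0.264942
P(DDoS attack | latency alert) = 0.204516/0.264942 ≈ 0.7719

Pr[DDoS attack | latency alert] ≈ 0.7719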